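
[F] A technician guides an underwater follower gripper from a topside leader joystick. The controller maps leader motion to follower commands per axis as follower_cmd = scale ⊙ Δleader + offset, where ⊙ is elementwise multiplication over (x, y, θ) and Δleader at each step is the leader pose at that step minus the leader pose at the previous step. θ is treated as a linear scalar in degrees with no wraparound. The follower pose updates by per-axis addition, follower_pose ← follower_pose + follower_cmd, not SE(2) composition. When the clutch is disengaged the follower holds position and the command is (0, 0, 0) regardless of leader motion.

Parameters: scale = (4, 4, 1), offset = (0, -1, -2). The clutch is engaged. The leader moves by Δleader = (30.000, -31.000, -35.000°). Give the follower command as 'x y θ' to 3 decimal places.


120.000 -125.000 -37.000

axis x: 4·30.000 + 0 = 120.000
axis y: 4·-31.000 + -1 = -125.000
axis θ: 1·-35.000 + -2 = -37.000


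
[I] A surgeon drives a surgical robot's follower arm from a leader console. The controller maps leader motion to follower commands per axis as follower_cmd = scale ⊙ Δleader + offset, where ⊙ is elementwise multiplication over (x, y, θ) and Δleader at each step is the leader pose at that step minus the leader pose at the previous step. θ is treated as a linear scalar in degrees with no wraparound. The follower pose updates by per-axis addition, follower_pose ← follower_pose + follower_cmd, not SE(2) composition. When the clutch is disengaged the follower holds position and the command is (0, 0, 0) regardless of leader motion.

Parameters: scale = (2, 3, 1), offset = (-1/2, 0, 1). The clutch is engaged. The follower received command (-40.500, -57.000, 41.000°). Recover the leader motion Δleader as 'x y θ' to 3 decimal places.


-20.000 -19.000 40.000

axis x: (-40.500 − -1/2) / (2) = -20.000
axis y: (-57.000 − 0) / (3) = -19.000
axis θ: (41.000 − 1) / (1) = 40.000


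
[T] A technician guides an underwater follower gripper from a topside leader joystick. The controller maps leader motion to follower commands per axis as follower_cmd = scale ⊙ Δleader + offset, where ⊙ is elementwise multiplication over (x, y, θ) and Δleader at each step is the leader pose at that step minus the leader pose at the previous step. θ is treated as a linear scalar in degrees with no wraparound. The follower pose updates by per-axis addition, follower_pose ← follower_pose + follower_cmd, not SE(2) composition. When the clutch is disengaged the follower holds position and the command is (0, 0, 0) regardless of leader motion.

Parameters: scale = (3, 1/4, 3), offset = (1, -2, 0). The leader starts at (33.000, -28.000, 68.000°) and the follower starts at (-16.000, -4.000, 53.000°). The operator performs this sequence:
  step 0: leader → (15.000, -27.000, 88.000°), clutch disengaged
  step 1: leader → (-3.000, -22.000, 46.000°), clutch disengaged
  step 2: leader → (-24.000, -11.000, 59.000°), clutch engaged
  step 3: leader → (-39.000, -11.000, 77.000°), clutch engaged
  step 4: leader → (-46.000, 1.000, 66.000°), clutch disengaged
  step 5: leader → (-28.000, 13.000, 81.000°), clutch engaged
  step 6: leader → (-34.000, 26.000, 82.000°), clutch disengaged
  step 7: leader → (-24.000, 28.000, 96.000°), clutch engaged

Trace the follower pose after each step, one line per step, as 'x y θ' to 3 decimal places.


-16.000 -4.000 53.000
-16.000 -4.000 53.000
-78.000 -3.250 92.000
-122.000 -5.250 146.000
-122.000 -5.250 146.000
-67.000 -4.250 191.000
-67.000 -4.250 191.000
-36.000 -5.750 233.000

step 0: Δleader=(-18.000, 1.000, 20.000°), disengaged; cmd=(0,0,0) → follower holds at (-16.000, -4.000, 53.000°)
step 1: Δleader=(-18.000, 5.000, -42.000°), disengaged; cmd=(0,0,0) → follower holds at (-16.000, -4.000, 53.000°)
step 2: Δleader=(-21.000, 11.000, 13.000°), engaged; cmd=(-62.000, 0.750, 39.000°) → follower=(-78.000, -3.250, 92.000°)
step 3: Δleader=(-15.000, 0.000, 18.000°), engaged; cmd=(-44.000, -2.000, 54.000°) → follower=(-122.000, -5.250, 146.000°)
step 4: Δleader=(-7.000, 12.000, -11.000°), disengaged; cmd=(0,0,0) → follower holds at (-122.000, -5.250, 146.000°)
step 5: Δleader=(18.000, 12.000, 15.000°), engaged; cmd=(55.000, 1.000, 45.000°) → follower=(-67.000, -4.250, 191.000°)
step 6: Δleader=(-6.000, 13.000, 1.000°), disengaged; cmd=(0,0,0) → follower holds at (-67.000, -4.250, 191.000°)
step 7: Δleader=(10.000, 2.000, 14.000°), engaged; cmd=(31.000, -1.500, 42.000°) → follower=(-36.000, -5.750, 233.000°)


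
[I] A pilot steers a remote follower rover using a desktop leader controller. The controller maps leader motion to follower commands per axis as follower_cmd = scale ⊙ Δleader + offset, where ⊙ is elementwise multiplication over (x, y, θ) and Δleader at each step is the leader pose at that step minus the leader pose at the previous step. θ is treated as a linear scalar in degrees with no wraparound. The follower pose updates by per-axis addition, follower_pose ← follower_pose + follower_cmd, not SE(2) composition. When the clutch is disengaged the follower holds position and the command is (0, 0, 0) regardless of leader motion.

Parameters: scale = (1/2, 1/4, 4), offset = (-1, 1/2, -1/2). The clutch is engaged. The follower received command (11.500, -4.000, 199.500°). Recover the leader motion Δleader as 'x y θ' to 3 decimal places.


axis x: (11.500 − -1) / (1/2) = 25.000
axis y: (-4.000 − 1/2) / (1/4) = -18.000
axis θ: (199.500 − -1/2) / (4) = 50.000

25.000 -18.000 50.000


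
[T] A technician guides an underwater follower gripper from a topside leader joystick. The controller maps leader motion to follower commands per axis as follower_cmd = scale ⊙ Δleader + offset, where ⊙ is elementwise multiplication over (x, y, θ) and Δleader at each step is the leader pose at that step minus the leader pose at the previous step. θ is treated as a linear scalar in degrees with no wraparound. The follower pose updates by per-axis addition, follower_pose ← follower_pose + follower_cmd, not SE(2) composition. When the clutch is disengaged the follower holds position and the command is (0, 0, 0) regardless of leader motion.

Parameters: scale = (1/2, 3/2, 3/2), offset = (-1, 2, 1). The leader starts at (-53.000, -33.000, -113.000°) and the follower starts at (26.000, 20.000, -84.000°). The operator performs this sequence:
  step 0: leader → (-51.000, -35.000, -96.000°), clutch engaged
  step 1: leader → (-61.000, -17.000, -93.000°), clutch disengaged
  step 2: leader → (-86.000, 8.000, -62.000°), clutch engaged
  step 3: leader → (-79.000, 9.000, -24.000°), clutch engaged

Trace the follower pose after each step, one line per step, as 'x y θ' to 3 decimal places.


step 0: Δleader=(2.000, -2.000, 17.000°), engaged; cmd=(0.000, -1.000, 26.500°) → follower=(26.000, 19.000, -57.500°)
step 1: Δleader=(-10.000, 18.000, 3.000°), disengaged; cmd=(0,0,0) → follower holds at (26.000, 19.000, -57.500°)
step 2: Δleader=(-25.000, 25.000, 31.000°), engaged; cmd=(-13.500, 39.500, 47.500°) → follower=(12.500, 58.500, -10.000°)
step 3: Δleader=(7.000, 1.000, 38.000°), engaged; cmd=(2.500, 3.500, 58.000°) → follower=(15.000, 62.000, 48.000°)

26.000 19.000 -57.500
26.000 19.000 -57.500
12.500 58.500 -10.000
15.000 62.000 48.000


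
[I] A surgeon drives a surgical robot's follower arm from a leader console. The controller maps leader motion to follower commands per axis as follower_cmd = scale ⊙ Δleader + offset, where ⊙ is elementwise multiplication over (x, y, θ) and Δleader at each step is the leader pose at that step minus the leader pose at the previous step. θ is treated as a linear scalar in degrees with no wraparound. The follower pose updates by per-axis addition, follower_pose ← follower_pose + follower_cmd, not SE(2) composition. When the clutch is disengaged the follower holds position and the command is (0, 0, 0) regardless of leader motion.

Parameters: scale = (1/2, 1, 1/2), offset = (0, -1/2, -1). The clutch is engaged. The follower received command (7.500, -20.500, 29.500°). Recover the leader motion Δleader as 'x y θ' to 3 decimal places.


axis x: (7.500 − 0) / (1/2) = 15.000
axis y: (-20.500 − -1/2) / (1) = -20.000
axis θ: (29.500 − -1) / (1/2) = 61.000

15.000 -20.000 61.000


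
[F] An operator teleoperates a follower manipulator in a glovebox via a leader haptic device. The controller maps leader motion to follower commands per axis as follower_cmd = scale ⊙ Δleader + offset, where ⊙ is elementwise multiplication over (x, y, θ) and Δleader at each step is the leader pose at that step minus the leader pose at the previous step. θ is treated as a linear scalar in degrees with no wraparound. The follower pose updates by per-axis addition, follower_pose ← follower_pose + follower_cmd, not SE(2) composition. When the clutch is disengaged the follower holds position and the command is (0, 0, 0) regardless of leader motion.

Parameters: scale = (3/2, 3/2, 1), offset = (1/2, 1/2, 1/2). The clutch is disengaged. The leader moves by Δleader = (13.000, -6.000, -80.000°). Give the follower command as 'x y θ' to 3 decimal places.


0.000 0.000 0.000

clutch disengaged → follower holds; cmd = (0, 0, 0)


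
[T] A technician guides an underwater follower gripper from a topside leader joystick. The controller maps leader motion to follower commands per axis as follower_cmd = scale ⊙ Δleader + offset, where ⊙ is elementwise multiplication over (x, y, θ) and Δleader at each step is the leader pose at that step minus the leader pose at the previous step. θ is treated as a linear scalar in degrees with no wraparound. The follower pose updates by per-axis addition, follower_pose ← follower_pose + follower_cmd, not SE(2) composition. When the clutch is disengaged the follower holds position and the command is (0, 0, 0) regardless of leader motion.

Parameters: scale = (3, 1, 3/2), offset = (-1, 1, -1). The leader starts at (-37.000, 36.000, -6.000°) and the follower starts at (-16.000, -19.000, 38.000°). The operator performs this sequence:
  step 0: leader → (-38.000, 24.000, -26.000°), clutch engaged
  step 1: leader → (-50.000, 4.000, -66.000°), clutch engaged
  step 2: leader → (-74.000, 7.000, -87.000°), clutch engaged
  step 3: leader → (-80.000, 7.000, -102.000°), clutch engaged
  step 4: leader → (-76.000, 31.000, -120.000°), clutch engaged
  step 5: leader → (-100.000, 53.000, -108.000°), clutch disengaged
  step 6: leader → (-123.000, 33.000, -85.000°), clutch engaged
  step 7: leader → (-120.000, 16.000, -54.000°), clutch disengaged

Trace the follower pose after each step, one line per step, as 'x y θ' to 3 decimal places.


-20.000 -30.000 7.000
-57.000 -49.000 -54.000
-130.000 -45.000 -86.500
-149.000 -44.000 -110.000
-138.000 -19.000 -138.000
-138.000 -19.000 -138.000
-208.000 -38.000 -104.500
-208.000 -38.000 -104.500

step 0: Δleader=(-1.000, -12.000, -20.000°), engaged; cmd=(-4.000, -11.000, -31.000°) → follower=(-20.000, -30.000, 7.000°)
step 1: Δleader=(-12.000, -20.000, -40.000°), engaged; cmd=(-37.000, -19.000, -61.000°) → follower=(-57.000, -49.000, -54.000°)
step 2: Δleader=(-24.000, 3.000, -21.000°), engaged; cmd=(-73.000, 4.000, -32.500°) → follower=(-130.000, -45.000, -86.500°)
step 3: Δleader=(-6.000, 0.000, -15.000°), engaged; cmd=(-19.000, 1.000, -23.500°) → follower=(-149.000, -44.000, -110.000°)
step 4: Δleader=(4.000, 24.000, -18.000°), engaged; cmd=(11.000, 25.000, -28.000°) → follower=(-138.000, -19.000, -138.000°)
step 5: Δleader=(-24.000, 22.000, 12.000°), disengaged; cmd=(0,0,0) → follower holds at (-138.000, -19.000, -138.000°)
step 6: Δleader=(-23.000, -20.000, 23.000°), engaged; cmd=(-70.000, -19.000, 33.500°) → follower=(-208.000, -38.000, -104.500°)
step 7: Δleader=(3.000, -17.000, 31.000°), disengaged; cmd=(0,0,0) → follower holds at (-208.000, -38.000, -104.500°)


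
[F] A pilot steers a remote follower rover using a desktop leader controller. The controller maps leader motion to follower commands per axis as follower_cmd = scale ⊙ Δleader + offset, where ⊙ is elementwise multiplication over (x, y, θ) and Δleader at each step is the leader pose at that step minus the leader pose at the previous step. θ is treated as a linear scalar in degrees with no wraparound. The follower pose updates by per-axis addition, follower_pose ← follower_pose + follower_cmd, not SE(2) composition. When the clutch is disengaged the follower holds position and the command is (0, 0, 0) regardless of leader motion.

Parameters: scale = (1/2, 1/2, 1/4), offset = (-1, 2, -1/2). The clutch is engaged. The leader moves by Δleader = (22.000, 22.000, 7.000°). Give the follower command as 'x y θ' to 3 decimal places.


axis x: 1/2·22.000 + -1 = 10.000
axis y: 1/2·22.000 + 2 = 13.000
axis θ: 1/4·7.000 + -1/2 = 1.250

10.000 13.000 1.250


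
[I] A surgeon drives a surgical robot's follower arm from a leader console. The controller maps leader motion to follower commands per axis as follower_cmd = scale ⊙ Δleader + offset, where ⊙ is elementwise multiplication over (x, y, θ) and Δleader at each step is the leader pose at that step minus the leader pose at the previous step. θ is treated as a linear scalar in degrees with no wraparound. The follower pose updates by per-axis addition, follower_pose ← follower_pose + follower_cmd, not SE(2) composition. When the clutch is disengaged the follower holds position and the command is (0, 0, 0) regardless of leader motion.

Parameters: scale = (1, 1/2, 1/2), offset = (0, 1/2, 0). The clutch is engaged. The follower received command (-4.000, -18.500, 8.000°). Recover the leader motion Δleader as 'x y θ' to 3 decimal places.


axis x: (-4.000 − 0) / (1) = -4.000
axis y: (-18.500 − 1/2) / (1/2) = -38.000
axis θ: (8.000 − 0) / (1/2) = 16.000

-4.000 -38.000 16.000


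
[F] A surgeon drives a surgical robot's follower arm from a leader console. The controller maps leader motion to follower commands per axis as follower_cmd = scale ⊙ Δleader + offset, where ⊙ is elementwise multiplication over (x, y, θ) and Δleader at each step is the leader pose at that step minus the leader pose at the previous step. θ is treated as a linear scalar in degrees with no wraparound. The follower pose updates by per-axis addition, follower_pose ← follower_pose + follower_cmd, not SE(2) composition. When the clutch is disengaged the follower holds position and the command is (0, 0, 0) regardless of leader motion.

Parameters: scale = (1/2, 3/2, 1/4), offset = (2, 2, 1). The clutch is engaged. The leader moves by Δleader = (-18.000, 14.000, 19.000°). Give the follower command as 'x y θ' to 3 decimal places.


axis x: 1/2·-18.000 + 2 = -7.000
axis y: 3/2·14.000 + 2 = 23.000
axis θ: 1/4·19.000 + 1 = 5.750

-7.000 23.000 5.750


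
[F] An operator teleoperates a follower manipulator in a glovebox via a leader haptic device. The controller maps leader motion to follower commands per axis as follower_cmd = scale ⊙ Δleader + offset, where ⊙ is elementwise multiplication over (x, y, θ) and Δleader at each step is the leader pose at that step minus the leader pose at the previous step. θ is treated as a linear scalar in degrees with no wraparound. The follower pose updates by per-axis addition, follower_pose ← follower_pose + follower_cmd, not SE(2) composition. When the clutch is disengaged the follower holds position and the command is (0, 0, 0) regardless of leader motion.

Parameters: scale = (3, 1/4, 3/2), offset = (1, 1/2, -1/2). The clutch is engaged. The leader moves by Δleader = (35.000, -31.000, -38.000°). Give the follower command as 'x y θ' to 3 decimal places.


106.000 -7.250 -57.500

axis x: 3·35.000 + 1 = 106.000
axis y: 1/4·-31.000 + 1/2 = -7.250
axis θ: 3/2·-38.000 + -1/2 = -57.500


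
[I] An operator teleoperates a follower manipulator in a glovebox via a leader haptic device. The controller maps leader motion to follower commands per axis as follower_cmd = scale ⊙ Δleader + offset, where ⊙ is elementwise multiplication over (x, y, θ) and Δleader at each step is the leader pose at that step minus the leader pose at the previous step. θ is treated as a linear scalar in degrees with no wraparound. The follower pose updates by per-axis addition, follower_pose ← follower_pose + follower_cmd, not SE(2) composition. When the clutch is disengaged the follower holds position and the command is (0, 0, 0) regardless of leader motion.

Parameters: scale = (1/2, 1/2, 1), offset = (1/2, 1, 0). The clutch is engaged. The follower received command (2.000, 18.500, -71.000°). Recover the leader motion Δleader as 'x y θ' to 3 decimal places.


3.000 35.000 -71.000

axis x: (2.000 − 1/2) / (1/2) = 3.000
axis y: (18.500 − 1) / (1/2) = 35.000
axis θ: (-71.000 − 0) / (1) = -71.000


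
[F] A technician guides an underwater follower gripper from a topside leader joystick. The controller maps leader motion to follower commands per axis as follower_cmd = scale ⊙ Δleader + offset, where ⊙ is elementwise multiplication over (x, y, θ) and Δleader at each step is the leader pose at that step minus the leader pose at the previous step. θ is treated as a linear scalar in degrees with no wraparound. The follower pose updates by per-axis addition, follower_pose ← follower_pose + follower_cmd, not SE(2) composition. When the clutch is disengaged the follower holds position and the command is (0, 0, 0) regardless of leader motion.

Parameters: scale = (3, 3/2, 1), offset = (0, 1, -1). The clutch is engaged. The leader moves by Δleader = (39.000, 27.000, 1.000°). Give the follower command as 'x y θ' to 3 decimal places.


axis x: 3·39.000 + 0 = 117.000
axis y: 3/2·27.000 + 1 = 41.500
axis θ: 1·1.000 + -1 = 0.000

117.000 41.500 0.000


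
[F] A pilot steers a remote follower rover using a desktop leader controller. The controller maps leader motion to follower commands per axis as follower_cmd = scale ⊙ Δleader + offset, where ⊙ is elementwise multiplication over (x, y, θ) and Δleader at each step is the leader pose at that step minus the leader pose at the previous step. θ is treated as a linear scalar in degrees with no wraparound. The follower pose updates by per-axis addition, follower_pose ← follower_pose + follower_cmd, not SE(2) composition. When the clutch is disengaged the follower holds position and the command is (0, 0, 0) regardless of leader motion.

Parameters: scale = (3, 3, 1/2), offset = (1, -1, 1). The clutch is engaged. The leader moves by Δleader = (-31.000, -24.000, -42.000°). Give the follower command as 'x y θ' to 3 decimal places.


-92.000 -73.000 -20.000

axis x: 3·-31.000 + 1 = -92.000
axis y: 3·-24.000 + -1 = -73.000
axis θ: 1/2·-42.000 + 1 = -20.000


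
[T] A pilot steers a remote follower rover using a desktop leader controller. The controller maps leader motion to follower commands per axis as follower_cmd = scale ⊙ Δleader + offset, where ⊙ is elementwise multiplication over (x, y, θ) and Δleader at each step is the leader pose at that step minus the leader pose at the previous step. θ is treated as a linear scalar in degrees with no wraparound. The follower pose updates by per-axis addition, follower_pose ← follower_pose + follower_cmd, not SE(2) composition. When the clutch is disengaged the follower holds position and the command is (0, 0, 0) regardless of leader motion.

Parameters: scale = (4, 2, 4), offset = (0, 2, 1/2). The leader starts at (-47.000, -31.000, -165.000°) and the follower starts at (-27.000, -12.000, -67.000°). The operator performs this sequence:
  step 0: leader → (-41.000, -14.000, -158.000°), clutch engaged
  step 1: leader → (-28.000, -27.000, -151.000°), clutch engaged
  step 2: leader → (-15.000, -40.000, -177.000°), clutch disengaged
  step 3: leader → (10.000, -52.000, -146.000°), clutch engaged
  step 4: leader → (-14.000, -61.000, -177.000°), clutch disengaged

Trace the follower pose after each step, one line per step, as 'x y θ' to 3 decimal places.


-3.000 24.000 -38.500
49.000 0.000 -10.000
49.000 0.000 -10.000
149.000 -22.000 114.500
149.000 -22.000 114.500

step 0: Δleader=(6.000, 17.000, 7.000°), engaged; cmd=(24.000, 36.000, 28.500°) → follower=(-3.000, 24.000, -38.500°)
step 1: Δleader=(13.000, -13.000, 7.000°), engaged; cmd=(52.000, -24.000, 28.500°) → follower=(49.000, 0.000, -10.000°)
step 2: Δleader=(13.000, -13.000, -26.000°), disengaged; cmd=(0,0,0) → follower holds at (49.000, 0.000, -10.000°)
step 3: Δleader=(25.000, -12.000, 31.000°), engaged; cmd=(100.000, -22.000, 124.500°) → follower=(149.000, -22.000, 114.500°)
step 4: Δleader=(-24.000, -9.000, -31.000°), disengaged; cmd=(0,0,0) → follower holds at (149.000, -22.000, 114.500°)


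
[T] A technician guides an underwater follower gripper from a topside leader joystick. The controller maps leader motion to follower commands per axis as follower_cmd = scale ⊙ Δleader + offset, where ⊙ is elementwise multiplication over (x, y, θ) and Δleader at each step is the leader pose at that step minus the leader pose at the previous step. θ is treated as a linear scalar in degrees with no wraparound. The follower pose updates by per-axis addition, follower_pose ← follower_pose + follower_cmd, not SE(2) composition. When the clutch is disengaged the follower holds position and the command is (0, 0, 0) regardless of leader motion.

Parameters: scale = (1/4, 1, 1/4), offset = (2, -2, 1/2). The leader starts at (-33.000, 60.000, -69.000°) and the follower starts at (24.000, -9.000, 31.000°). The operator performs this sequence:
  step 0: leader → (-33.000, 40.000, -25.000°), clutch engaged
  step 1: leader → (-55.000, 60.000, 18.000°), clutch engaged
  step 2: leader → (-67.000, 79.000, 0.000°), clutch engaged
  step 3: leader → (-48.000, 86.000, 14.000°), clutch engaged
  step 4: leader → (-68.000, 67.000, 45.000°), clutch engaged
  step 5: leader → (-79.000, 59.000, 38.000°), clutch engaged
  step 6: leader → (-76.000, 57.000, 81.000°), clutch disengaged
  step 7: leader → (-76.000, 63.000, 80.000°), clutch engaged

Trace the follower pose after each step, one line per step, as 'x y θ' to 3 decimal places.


26.000 -31.000 42.500
22.500 -13.000 53.750
21.500 4.000 49.750
28.250 9.000 53.750
25.250 -12.000 62.000
24.500 -22.000 60.750
24.500 -22.000 60.750
26.500 -18.000 61.000

step 0: Δleader=(0.000, -20.000, 44.000°), engaged; cmd=(2.000, -22.000, 11.500°) → follower=(26.000, -31.000, 42.500°)
step 1: Δleader=(-22.000, 20.000, 43.000°), engaged; cmd=(-3.500, 18.000, 11.250°) → follower=(22.500, -13.000, 53.750°)
step 2: Δleader=(-12.000, 19.000, -18.000°), engaged; cmd=(-1.000, 17.000, -4.000°) → follower=(21.500, 4.000, 49.750°)
step 3: Δleader=(19.000, 7.000, 14.000°), engaged; cmd=(6.750, 5.000, 4.000°) → follower=(28.250, 9.000, 53.750°)
step 4: Δleader=(-20.000, -19.000, 31.000°), engaged; cmd=(-3.000, -21.000, 8.250°) → follower=(25.250, -12.000, 62.000°)
step 5: Δleader=(-11.000, -8.000, -7.000°), engaged; cmd=(-0.750, -10.000, -1.250°) → follower=(24.500, -22.000, 60.750°)
step 6: Δleader=(3.000, -2.000, 43.000°), disengaged; cmd=(0,0,0) → follower holds at (24.500, -22.000, 60.750°)
step 7: Δleader=(0.000, 6.000, -1.000°), engaged; cmd=(2.000, 4.000, 0.250°) → follower=(26.500, -18.000, 61.000°)


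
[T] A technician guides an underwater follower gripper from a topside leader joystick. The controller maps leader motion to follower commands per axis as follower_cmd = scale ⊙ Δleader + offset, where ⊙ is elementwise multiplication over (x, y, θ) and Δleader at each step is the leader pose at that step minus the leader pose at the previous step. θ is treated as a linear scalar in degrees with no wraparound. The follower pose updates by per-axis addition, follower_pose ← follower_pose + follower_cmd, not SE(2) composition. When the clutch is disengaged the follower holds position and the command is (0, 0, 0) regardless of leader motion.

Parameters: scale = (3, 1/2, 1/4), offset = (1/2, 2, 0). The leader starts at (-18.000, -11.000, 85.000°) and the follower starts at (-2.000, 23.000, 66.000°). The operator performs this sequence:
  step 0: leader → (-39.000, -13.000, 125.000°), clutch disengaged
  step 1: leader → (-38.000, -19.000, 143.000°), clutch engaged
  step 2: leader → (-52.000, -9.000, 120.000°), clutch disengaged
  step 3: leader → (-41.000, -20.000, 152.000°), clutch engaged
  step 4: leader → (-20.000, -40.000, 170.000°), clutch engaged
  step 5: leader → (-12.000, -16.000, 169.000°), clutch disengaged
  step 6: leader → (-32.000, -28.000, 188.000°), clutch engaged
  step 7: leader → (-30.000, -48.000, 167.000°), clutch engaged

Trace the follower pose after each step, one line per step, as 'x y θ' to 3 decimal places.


-2.000 23.000 66.000
1.500 22.000 70.500
1.500 22.000 70.500
35.000 18.500 78.500
98.500 10.500 83.000
98.500 10.500 83.000
39.000 6.500 87.750
45.500 -1.500 82.500

step 0: Δleader=(-21.000, -2.000, 40.000°), disengaged; cmd=(0,0,0) → follower holds at (-2.000, 23.000, 66.000°)
step 1: Δleader=(1.000, -6.000, 18.000°), engaged; cmd=(3.500, -1.000, 4.500°) → follower=(1.500, 22.000, 70.500°)
step 2: Δleader=(-14.000, 10.000, -23.000°), disengaged; cmd=(0,0,0) → follower holds at (1.500, 22.000, 70.500°)
step 3: Δleader=(11.000, -11.000, 32.000°), engaged; cmd=(33.500, -3.500, 8.000°) → follower=(35.000, 18.500, 78.500°)
step 4: Δleader=(21.000, -20.000, 18.000°), engaged; cmd=(63.500, -8.000, 4.500°) → follower=(98.500, 10.500, 83.000°)
step 5: Δleader=(8.000, 24.000, -1.000°), disengaged; cmd=(0,0,0) → follower holds at (98.500, 10.500, 83.000°)
step 6: Δleader=(-20.000, -12.000, 19.000°), engaged; cmd=(-59.500, -4.000, 4.750°) → follower=(39.000, 6.500, 87.750°)
step 7: Δleader=(2.000, -20.000, -21.000°), engaged; cmd=(6.500, -8.000, -5.250°) → follower=(45.500, -1.500, 82.500°)


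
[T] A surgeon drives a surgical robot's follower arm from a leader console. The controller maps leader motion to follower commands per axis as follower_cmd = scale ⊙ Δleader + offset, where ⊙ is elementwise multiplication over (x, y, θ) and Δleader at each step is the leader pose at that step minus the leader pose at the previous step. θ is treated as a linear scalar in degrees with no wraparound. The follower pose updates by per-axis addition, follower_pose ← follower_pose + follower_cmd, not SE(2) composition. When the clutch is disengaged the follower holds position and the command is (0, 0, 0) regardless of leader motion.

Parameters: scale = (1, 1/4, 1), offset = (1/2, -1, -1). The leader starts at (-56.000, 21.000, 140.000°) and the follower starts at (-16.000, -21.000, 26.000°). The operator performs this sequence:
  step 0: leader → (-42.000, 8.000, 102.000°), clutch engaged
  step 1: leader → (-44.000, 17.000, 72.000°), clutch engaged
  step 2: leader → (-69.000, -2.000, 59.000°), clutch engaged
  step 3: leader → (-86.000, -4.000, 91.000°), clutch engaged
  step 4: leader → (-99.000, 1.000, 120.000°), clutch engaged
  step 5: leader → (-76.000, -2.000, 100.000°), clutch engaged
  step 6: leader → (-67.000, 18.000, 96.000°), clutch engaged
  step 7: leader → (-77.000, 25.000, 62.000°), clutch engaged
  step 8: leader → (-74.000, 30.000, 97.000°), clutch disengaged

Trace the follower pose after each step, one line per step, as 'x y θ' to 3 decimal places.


-1.500 -25.250 -13.000
-3.000 -24.000 -44.000
-27.500 -29.750 -58.000
-44.000 -31.250 -27.000
-56.500 -31.000 1.000
-33.000 -32.750 -20.000
-23.500 -28.750 -25.000
-33.000 -28.000 -60.000
-33.000 -28.000 -60.000

step 0: Δleader=(14.000, -13.000, -38.000°), engaged; cmd=(14.500, -4.250, -39.000°) → follower=(-1.500, -25.250, -13.000°)
step 1: Δleader=(-2.000, 9.000, -30.000°), engaged; cmd=(-1.500, 1.250, -31.000°) → follower=(-3.000, -24.000, -44.000°)
step 2: Δleader=(-25.000, -19.000, -13.000°), engaged; cmd=(-24.500, -5.750, -14.000°) → follower=(-27.500, -29.750, -58.000°)
step 3: Δleader=(-17.000, -2.000, 32.000°), engaged; cmd=(-16.500, -1.500, 31.000°) → follower=(-44.000, -31.250, -27.000°)
step 4: Δleader=(-13.000, 5.000, 29.000°), engaged; cmd=(-12.500, 0.250, 28.000°) → follower=(-56.500, -31.000, 1.000°)
step 5: Δleader=(23.000, -3.000, -20.000°), engaged; cmd=(23.500, -1.750, -21.000°) → follower=(-33.000, -32.750, -20.000°)
step 6: Δleader=(9.000, 20.000, -4.000°), engaged; cmd=(9.500, 4.000, -5.000°) → follower=(-23.500, -28.750, -25.000°)
step 7: Δleader=(-10.000, 7.000, -34.000°), engaged; cmd=(-9.500, 0.750, -35.000°) → follower=(-33.000, -28.000, -60.000°)
step 8: Δleader=(3.000, 5.000, 35.000°), disengaged; cmd=(0,0,0) → follower holds at (-33.000, -28.000, -60.000°)


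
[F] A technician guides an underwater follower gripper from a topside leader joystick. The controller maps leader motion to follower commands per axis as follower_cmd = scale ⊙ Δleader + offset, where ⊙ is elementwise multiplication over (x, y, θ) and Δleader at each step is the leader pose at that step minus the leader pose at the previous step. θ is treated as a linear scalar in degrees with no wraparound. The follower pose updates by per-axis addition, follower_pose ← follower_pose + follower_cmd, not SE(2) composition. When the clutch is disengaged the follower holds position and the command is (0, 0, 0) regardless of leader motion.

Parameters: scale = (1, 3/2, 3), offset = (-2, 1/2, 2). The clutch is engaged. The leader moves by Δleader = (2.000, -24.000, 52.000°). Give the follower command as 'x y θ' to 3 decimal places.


axis x: 1·2.000 + -2 = 0.000
axis y: 3/2·-24.000 + 1/2 = -35.500
axis θ: 3·52.000 + 2 = 158.000

0.000 -35.500 158.000


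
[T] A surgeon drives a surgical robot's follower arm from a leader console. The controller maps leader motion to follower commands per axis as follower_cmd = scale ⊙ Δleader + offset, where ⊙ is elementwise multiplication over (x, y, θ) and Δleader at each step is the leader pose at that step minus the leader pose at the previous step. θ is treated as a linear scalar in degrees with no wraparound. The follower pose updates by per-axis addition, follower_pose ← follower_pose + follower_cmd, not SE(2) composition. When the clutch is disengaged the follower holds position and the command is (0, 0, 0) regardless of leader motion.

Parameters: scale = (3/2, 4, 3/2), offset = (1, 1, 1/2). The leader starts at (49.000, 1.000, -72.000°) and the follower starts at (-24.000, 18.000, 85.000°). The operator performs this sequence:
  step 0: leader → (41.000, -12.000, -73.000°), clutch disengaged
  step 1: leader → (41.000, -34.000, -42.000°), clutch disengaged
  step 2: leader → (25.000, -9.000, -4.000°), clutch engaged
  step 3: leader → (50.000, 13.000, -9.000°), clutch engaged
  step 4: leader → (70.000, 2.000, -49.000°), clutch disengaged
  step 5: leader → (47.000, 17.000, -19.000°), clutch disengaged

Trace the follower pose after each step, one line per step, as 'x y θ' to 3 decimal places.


step 0: Δleader=(-8.000, -13.000, -1.000°), disengaged; cmd=(0,0,0) → follower holds at (-24.000, 18.000, 85.000°)
step 1: Δleader=(0.000, -22.000, 31.000°), disengaged; cmd=(0,0,0) → follower holds at (-24.000, 18.000, 85.000°)
step 2: Δleader=(-16.000, 25.000, 38.000°), engaged; cmd=(-23.000, 101.000, 57.500°) → follower=(-47.000, 119.000, 142.500°)
step 3: Δleader=(25.000, 22.000, -5.000°), engaged; cmd=(38.500, 89.000, -7.000°) → follower=(-8.500, 208.000, 135.500°)
step 4: Δleader=(20.000, -11.000, -40.000°), disengaged; cmd=(0,0,0) → follower holds at (-8.500, 208.000, 135.500°)
step 5: Δleader=(-23.000, 15.000, 30.000°), disengaged; cmd=(0,0,0) → follower holds at (-8.500, 208.000, 135.500°)

-24.000 18.000 85.000
-24.000 18.000 85.000
-47.000 119.000 142.500
-8.500 208.000 135.500
-8.500 208.000 135.500
-8.500 208.000 135.500


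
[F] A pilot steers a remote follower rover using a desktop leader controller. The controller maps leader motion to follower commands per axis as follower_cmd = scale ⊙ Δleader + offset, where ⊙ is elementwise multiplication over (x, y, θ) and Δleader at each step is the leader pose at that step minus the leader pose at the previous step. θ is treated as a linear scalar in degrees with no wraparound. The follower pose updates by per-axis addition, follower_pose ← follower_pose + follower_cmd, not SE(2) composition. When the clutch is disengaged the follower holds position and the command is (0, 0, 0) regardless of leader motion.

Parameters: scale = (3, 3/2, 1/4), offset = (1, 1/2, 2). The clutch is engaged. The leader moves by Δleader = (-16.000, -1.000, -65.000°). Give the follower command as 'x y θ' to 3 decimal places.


-47.000 -1.000 -14.250

axis x: 3·-16.000 + 1 = -47.000
axis y: 3/2·-1.000 + 1/2 = -1.000
axis θ: 1/4·-65.000 + 2 = -14.250


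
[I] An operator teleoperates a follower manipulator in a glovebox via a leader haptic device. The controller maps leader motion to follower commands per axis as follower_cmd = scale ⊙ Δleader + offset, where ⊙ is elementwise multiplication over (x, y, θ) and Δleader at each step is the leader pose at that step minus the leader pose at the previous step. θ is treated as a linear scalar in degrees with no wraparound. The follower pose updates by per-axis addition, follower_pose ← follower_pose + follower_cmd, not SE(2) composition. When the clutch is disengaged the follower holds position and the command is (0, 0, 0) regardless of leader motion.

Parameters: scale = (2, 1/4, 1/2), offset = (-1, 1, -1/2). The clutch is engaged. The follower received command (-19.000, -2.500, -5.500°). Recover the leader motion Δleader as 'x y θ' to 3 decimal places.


-9.000 -14.000 -10.000

axis x: (-19.000 − -1) / (2) = -9.000
axis y: (-2.500 − 1) / (1/4) = -14.000
axis θ: (-5.500 − -1/2) / (1/2) = -10.000


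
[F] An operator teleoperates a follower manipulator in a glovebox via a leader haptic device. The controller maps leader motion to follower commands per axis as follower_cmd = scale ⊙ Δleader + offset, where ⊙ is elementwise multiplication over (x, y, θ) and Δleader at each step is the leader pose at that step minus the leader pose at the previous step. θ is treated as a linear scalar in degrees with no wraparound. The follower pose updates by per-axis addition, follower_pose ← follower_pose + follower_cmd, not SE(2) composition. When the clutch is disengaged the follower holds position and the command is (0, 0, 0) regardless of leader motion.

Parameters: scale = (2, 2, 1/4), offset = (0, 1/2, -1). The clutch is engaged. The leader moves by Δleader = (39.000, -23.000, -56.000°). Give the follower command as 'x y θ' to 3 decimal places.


78.000 -45.500 -15.000

axis x: 2·39.000 + 0 = 78.000
axis y: 2·-23.000 + 1/2 = -45.500
axis θ: 1/4·-56.000 + -1 = -15.000


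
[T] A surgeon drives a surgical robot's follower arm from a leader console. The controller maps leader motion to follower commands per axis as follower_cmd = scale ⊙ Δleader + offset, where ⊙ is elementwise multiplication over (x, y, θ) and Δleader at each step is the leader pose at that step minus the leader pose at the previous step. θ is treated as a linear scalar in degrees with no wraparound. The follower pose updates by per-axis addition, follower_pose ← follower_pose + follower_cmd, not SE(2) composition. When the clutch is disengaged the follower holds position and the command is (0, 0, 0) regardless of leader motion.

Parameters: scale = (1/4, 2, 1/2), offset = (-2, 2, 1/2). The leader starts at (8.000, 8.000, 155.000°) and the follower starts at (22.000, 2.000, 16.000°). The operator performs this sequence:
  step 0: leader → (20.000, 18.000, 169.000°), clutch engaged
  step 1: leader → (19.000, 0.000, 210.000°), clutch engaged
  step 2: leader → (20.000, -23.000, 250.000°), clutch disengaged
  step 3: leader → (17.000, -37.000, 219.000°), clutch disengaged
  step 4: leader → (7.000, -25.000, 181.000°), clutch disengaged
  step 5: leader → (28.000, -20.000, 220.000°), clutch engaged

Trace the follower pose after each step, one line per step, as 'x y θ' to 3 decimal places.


23.000 24.000 23.500
20.750 -10.000 44.500
20.750 -10.000 44.500
20.750 -10.000 44.500
20.750 -10.000 44.500
24.000 2.000 64.500

step 0: Δleader=(12.000, 10.000, 14.000°), engaged; cmd=(1.000, 22.000, 7.500°) → follower=(23.000, 24.000, 23.500°)
step 1: Δleader=(-1.000, -18.000, 41.000°), engaged; cmd=(-2.250, -34.000, 21.000°) → follower=(20.750, -10.000, 44.500°)
step 2: Δleader=(1.000, -23.000, 40.000°), disengaged; cmd=(0,0,0) → follower holds at (20.750, -10.000, 44.500°)
step 3: Δleader=(-3.000, -14.000, -31.000°), disengaged; cmd=(0,0,0) → follower holds at (20.750, -10.000, 44.500°)
step 4: Δleader=(-10.000, 12.000, -38.000°), disengaged; cmd=(0,0,0) → follower holds at (20.750, -10.000, 44.500°)
step 5: Δleader=(21.000, 5.000, 39.000°), engaged; cmd=(3.250, 12.000, 20.000°) → follower=(24.000, 2.000, 64.500°)


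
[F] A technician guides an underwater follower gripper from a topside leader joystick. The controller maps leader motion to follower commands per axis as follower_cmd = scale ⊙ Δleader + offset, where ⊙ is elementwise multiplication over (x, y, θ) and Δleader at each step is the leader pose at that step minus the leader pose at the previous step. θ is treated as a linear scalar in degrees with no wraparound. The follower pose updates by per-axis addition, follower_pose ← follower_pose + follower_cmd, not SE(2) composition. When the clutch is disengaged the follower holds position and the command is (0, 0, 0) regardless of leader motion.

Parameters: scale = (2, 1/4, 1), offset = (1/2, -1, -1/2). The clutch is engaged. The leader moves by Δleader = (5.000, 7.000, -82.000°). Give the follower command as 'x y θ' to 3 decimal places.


10.500 0.750 -82.500

axis x: 2·5.000 + 1/2 = 10.500
axis y: 1/4·7.000 + -1 = 0.750
axis θ: 1·-82.000 + -1/2 = -82.500


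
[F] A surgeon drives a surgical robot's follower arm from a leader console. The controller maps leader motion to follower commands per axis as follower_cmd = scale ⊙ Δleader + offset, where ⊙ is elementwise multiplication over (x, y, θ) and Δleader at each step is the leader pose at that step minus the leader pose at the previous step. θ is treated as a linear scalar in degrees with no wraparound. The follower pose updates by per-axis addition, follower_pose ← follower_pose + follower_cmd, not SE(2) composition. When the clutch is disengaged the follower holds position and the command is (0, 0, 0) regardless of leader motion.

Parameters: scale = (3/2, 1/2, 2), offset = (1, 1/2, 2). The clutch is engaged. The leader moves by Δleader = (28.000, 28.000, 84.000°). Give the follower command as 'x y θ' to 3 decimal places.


axis x: 3/2·28.000 + 1 = 43.000
axis y: 1/2·28.000 + 1/2 = 14.500
axis θ: 2·84.000 + 2 = 170.000

43.000 14.500 170.000


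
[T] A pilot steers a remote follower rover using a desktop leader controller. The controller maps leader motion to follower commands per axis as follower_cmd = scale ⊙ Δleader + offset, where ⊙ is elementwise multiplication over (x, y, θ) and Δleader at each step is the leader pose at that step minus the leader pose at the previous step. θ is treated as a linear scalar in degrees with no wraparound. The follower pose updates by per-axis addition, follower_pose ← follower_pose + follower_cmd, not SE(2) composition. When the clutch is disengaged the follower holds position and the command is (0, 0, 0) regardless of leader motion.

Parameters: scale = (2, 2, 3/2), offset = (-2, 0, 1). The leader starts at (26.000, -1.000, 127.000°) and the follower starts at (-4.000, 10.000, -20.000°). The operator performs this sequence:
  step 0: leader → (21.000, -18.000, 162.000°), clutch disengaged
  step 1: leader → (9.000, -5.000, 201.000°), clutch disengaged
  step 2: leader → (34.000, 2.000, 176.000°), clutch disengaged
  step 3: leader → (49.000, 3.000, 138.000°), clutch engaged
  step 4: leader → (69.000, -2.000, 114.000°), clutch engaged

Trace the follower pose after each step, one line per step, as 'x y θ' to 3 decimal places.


-4.000 10.000 -20.000
-4.000 10.000 -20.000
-4.000 10.000 -20.000
24.000 12.000 -76.000
62.000 2.000 -111.000

step 0: Δleader=(-5.000, -17.000, 35.000°), disengaged; cmd=(0,0,0) → follower holds at (-4.000, 10.000, -20.000°)
step 1: Δleader=(-12.000, 13.000, 39.000°), disengaged; cmd=(0,0,0) → follower holds at (-4.000, 10.000, -20.000°)
step 2: Δleader=(25.000, 7.000, -25.000°), disengaged; cmd=(0,0,0) → follower holds at (-4.000, 10.000, -20.000°)
step 3: Δleader=(15.000, 1.000, -38.000°), engaged; cmd=(28.000, 2.000, -56.000°) → follower=(24.000, 12.000, -76.000°)
step 4: Δleader=(20.000, -5.000, -24.000°), engaged; cmd=(38.000, -10.000, -35.000°) → follower=(62.000, 2.000, -111.000°)
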